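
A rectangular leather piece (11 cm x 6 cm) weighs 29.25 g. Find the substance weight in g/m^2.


Area = 11 x 6 = 66 cm^2
SW = 29.25 / 66 x 10000 = 4431.8 g/m^2


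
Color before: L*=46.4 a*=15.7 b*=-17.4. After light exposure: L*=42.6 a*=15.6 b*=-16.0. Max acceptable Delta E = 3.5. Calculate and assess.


Delta E = 4.05
Passes: No

dL = -3.8, da = -0.1, db = 1.4
dE = sqrt((-3.8)^2 + (-0.1)^2 + (1.4)^2) = 4.05
Max = 3.5
Passes: No


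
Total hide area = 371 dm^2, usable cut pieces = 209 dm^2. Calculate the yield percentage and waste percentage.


Yield = 209 / 371 x 100 = 56.3%
Waste = 371 - 209 = 162 dm^2
Waste% = 100 - 56.3 = 43.7%


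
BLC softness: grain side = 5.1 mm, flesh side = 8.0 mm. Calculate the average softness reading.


6.55 mm

Average = (5.1 + 8.0) / 2
Average = 6.55 mm


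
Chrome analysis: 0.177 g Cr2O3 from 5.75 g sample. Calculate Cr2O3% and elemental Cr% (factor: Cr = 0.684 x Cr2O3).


Cr2O3 = 3.08%
Cr = 2.11%

Cr2O3% = 0.177 / 5.75 x 100 = 3.08%
Cr% = 3.08 x 0.684 = 2.11%


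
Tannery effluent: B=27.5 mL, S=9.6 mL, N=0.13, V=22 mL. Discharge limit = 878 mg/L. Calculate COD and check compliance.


COD = 846.2 mg/L
Compliant: Yes


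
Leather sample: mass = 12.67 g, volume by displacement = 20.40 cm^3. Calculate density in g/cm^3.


Density = mass / volume
Density = 12.67 / 20.40 = 0.621 g/cm^3


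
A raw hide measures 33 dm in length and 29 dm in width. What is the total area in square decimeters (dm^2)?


957 dm^2


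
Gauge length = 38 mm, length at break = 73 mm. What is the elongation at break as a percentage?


Extension = 73 - 38 = 35 mm
Elongation = 35 / 38 x 100 = 92.1%


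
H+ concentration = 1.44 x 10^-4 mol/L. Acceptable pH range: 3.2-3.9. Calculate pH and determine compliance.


pH = 3.84
Compliant: Yes

pH = -log10(1.44 x 10^-4) = 3.84
Range: 3.2 to 3.9
Compliant: Yes


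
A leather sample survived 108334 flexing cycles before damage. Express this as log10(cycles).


5.03

log10(108334) = 5.03


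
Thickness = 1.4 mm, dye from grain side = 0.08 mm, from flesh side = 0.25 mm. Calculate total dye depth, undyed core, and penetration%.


Total dyed = 0.33 mm
Undyed core = 1.07 mm
Penetration = 23.6%


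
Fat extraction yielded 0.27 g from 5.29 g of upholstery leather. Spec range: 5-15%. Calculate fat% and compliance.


Fat% = 0.27 / 5.29 x 100 = 5.1%
Spec range: 5-15%
Compliant: Yes


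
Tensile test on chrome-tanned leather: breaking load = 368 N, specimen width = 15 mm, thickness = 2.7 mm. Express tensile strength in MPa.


9.09 MPa


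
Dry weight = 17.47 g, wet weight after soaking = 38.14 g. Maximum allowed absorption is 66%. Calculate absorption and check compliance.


WA = (38.14 - 17.47) / 17.47 x 100 = 118.3%
Maximum allowed: 66%
Compliant: No


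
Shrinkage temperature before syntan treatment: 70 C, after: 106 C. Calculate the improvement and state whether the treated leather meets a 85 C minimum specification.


Improvement = 36 C
Meets 85 C spec: Yes

Improvement = 106 - 70 = 36 C
Spec check: 106 C >= 85 C? Yes


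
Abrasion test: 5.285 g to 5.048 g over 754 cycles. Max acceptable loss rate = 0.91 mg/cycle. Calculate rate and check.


Rate = 0.314 mg/cycle
Passes: Yes


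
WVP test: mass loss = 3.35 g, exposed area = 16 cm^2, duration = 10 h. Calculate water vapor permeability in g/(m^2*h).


209.38 g/(m^2*h)

WVP = mass_loss / (area x time) x 10000
WVP = 3.35 / (16 x 10) x 10000
WVP = 3.35 / 160 x 10000 = 209.38 g/(m^2*h)


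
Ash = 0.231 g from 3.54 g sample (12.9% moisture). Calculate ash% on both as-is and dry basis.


As-is ash = 6.53%
Dry-basis ash = 7.49%

As-is ash% = 0.231 / 3.54 x 100 = 6.53%
Dry mass = 3.54 x (100 - 12.9) / 100 = 3.08334 g
Dry-basis ash% = 0.231 / 3.08334 x 100 = 7.49%


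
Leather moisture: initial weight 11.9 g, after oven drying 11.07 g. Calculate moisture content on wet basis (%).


Moisture = 11.9 - 11.07 = 0.83 g
MC = 0.83 / 11.9 x 100 = 7.0%


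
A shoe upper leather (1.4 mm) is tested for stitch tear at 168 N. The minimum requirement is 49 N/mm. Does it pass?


STS = 120.0 N/mm
Passes: Yes

STS = 168 / 1.4 = 120.0 N/mm
Minimum required: 49 N/mm
Passes: Yes


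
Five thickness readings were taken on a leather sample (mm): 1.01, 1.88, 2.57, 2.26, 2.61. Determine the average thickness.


Sum = 1.01 + 1.88 + 2.57 + 2.26 + 2.61 = 10.33
Average = 10.33 / 5 = 2.07 mm


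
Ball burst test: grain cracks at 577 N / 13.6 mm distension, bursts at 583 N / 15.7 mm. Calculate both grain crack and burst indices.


Crack index = 42.4 N/mm
Burst index = 37.1 N/mm

Crack index = 577 / 13.6 = 42.4 N/mm
Burst index = 583 / 15.7 = 37.1 N/mm


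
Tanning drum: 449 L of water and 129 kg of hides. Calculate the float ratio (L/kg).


3.5

Float ratio = water / hide weight
Ratio = 449 / 129 = 3.5


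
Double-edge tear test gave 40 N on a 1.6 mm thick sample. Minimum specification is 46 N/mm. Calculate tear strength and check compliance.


Tear strength = 25.0 N/mm
Compliant: No


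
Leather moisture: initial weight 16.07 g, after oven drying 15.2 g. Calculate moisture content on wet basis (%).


5.4%


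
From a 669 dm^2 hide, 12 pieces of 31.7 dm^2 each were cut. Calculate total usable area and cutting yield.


Total usable = 12 x 31.7 = 380.4 dm^2
Yield = 380.4 / 669 x 100 = 56.9%


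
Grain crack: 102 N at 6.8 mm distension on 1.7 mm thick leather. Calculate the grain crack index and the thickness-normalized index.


Crack index = 102 / 6.8 = 15.0 N/mm
Normalized = 15.0 / 1.7 = 8.8 N/mm per mm


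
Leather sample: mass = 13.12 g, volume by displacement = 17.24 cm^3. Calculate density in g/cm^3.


0.761 g/cm^3

Density = mass / volume
Density = 13.12 / 17.24 = 0.761 g/cm^3


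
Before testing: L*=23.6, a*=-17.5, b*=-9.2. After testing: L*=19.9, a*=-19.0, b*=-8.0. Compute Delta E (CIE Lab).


dL = 19.9 - 23.6 = -3.7
da = -19.0 - (-17.5) = -1.5
db = -8.0 - (-9.2) = 1.2
dE = sqrt((-3.7)^2 + (-1.5)^2 + (1.2)^2) = 4.17


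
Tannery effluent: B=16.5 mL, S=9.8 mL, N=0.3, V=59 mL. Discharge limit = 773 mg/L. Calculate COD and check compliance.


COD = (16.5 - 9.8) x 0.3 x 8000 / 59 = 272.5 mg/L
Limit: 773 mg/L
Compliant: Yes


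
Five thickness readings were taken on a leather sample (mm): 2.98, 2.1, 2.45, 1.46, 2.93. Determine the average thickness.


Sum = 2.98 + 2.1 + 2.45 + 1.46 + 2.93 = 11.92
Average = 11.92 / 5 = 2.38 mm


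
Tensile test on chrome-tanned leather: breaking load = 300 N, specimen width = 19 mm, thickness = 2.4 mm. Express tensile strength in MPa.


Cross-section = 19 x 2.4 = 45.6 mm^2
TS = 300 / 45.6 = 6.58 MPa
(1 N/mm^2 = 1 MPa)


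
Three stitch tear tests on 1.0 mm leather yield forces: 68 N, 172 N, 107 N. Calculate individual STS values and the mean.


STS1 = 68 / 1.0 = 68.0 N/mm
STS2 = 172 / 1.0 = 172.0 N/mm
STS3 = 107 / 1.0 = 107.0 N/mm
Mean = (68.0 + 172.0 + 107.0) / 3 = 115.7 N/mm


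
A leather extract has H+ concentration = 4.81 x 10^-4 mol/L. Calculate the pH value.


pH = -log10[H+]
pH = -log10(4.81 x 10^-4) = 3.32


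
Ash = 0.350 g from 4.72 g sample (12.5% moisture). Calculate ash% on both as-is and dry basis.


As-is ash% = 0.350 / 4.72 x 100 = 7.42%
Dry mass = 4.72 x (100 - 12.5) / 100 = 4.13 g
Dry-basis ash% = 0.350 / 4.13 x 100 = 8.47%


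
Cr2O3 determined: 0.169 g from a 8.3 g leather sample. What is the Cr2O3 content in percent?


2.04%

Cr2O3% = 0.169 / 8.3 x 100
Cr2O3% = 2.04%


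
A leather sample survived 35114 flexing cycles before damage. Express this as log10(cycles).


log10(35114) = 4.55


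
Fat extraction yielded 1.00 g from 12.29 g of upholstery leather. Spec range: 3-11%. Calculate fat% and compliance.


Fat% = 1.00 / 12.29 x 100 = 8.1%
Spec range: 3-11%
Compliant: Yes


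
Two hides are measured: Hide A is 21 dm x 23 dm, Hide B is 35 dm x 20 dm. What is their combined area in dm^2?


1183 dm^2

Hide A area = 21 x 23 = 483 dm^2
Hide B area = 35 x 20 = 700 dm^2
Total = 483 + 700 = 1183 dm^2


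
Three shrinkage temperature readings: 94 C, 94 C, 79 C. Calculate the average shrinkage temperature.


89.0 C

Average = (94 + 94 + 79) / 3
Average = 267 / 3 = 89.0 C


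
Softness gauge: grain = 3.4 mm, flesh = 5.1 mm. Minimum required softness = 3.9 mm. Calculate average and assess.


Average softness = 4.25 mm
Meets requirement: Yes

Average = (3.4 + 5.1) / 2 = 4.25 mm
Minimum = 3.9 mm
Meets requirement: Yes


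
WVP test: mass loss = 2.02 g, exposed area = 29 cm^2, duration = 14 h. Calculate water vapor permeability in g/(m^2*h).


49.75 g/(m^2*h)

WVP = mass_loss / (area x time) x 10000
WVP = 2.02 / (29 x 14) x 10000
WVP = 2.02 / 406 x 10000 = 49.75 g/(m^2*h)


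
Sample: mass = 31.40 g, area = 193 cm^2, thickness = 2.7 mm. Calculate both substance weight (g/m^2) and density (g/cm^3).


Substance weight = 1626.9 g/m^2
Density = 0.603 g/cm^3

SW = 31.40 / 193 x 10000 = 1626.9 g/m^2
Volume = 193 x 2.7 / 10 = 52.11 cm^3
Density = 31.40 / 52.11 = 0.603 g/cm^3


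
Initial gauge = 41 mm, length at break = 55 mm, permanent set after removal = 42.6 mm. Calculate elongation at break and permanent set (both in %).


Elongation at break = 34.1%
Permanent set = 3.9%

Elongation at break = (55 - 41) / 41 x 100 = 34.1%
Permanent set = (42.6 - 41) / 41 x 100 = 3.9%


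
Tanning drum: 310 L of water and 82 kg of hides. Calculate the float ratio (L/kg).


Float ratio = water / hide weight
Ratio = 310 / 82 = 3.8


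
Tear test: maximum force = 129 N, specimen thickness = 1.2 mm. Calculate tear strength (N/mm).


Tear strength = force / thickness
Tear = 129 / 1.2 = 107.5 N/mm


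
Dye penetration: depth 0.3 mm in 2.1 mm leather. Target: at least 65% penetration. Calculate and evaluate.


Penetration = 14.3%
Meets target: No

Penetration = 0.3 / 2.1 x 100 = 14.3%
Target: 65%
Meets target: No


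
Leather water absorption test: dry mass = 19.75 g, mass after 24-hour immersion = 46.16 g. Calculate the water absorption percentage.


133.7%


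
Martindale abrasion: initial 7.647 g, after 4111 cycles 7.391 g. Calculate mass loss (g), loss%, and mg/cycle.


Mass loss = 0.256 g
Loss = 3.35%
Rate = 0.062 mg/cycle

Loss = 7.647 - 7.391 = 0.256 g
Loss% = 0.256 / 7.647 x 100 = 3.35%
Rate = 0.256 / 4111 x 1000 = 0.062 mg/cycle


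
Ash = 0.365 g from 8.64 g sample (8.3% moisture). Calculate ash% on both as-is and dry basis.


As-is ash% = 0.365 / 8.64 x 100 = 4.22%
Dry mass = 8.64 x (100 - 8.3) / 100 = 7.92288 g
Dry-basis ash% = 0.365 / 7.92288 x 100 = 4.61%


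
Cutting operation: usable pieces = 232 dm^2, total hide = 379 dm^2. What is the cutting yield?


61.2%


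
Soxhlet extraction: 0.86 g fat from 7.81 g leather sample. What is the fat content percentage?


11.0%

Fat content = 0.86 / 7.81 x 100
Fat = 11.0%


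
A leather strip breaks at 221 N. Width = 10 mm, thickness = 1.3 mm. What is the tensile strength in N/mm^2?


17.00 N/mm^2

Cross-sectional area = 10 x 1.3 = 13.0 mm^2
Tensile strength = 221 / 13.0 = 17.00 N/mm^2


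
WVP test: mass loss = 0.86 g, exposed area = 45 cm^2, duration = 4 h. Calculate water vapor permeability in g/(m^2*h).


47.78 g/(m^2*h)

WVP = mass_loss / (area x time) x 10000
WVP = 0.86 / (45 x 4) x 10000
WVP = 0.86 / 180 x 10000 = 47.78 g/(m^2*h)


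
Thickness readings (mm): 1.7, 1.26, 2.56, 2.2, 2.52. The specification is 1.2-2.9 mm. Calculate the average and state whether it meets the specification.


Sum = 10.24
Average = 10.24 / 5 = 2.05 mm
Specification range: 1.2 to 2.9 mm
Within spec: Yes


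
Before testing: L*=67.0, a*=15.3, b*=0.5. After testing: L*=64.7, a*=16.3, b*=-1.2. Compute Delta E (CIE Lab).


Delta E = 3.03


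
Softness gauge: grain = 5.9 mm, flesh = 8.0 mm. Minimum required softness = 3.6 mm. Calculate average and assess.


Average softness = 6.95 mm
Meets requirement: Yes

Average = (5.9 + 8.0) / 2 = 6.95 mm
Minimum = 3.6 mm
Meets requirement: Yes


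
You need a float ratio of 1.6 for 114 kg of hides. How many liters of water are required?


182.4 L

Water = hide weight x target ratio
Water = 114 x 1.6 = 182.4 L


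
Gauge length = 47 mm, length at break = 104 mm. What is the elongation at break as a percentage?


Extension = 104 - 47 = 57 mm
Elongation = 57 / 47 x 100 = 121.3%


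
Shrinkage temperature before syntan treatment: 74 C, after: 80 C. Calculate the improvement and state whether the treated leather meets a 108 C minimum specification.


Improvement = 6 C
Meets 108 C spec: No


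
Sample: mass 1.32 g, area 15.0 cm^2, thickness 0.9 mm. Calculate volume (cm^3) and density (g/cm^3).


Thickness in cm = 0.9 / 10 = 0.09 cm
Volume = 15.0 x 0.09 = 1.350 cm^3
Density = 1.32 / 1.350 = 0.978 g/cm^3


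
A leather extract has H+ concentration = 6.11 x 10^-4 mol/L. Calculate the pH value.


pH = 3.21

pH = -log10[H+]
pH = -log10(6.11 x 10^-4) = 3.21


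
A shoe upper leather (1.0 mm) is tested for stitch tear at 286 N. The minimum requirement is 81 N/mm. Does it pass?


STS = 286.0 N/mm
Passes: Yes


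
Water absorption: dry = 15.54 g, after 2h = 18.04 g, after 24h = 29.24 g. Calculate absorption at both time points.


2h absorption = 16.1%
24h absorption = 88.2%


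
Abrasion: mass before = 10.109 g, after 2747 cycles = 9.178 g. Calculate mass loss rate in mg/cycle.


0.339 mg/cycle

Mass loss = 10.109 - 9.178 = 0.931 g
Rate = 0.931 / 2747 x 1000 = 0.339 mg/cycle


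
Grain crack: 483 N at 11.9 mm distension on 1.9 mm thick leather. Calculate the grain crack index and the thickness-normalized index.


Crack index = 483 / 11.9 = 40.6 N/mm
Normalized = 40.6 / 1.9 = 21.4 N/mm per mm


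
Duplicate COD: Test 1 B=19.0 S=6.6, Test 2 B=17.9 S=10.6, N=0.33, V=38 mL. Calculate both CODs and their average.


COD1 = 861.5 mg/L
COD2 = 507.2 mg/L
Average = 684.4 mg/L

COD1 = (19.0 - 6.6) x 0.33 x 8000 / 38 = 861.5 mg/L
COD2 = (17.9 - 10.6) x 0.33 x 8000 / 38 = 507.2 mg/L
Average = (861.5 + 507.2) / 2 = 684.4 mg/L


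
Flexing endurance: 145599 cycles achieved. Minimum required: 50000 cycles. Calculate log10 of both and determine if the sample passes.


log10(145599) = 5.16
log10(50000) = 4.70
Passes: Yes


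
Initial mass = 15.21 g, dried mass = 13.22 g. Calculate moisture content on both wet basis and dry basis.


Wet basis = 13.1%
Dry basis = 15.1%

Moisture lost = 15.21 - 13.22 = 1.99 g
Wet basis MC = 1.99 / 15.21 x 100 = 13.1%
Dry basis MC = 1.99 / 13.22 x 100 = 15.1%


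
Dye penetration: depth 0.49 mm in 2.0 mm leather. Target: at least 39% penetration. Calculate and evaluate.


Penetration = 0.49 / 2.0 x 100 = 24.5%
Target: 39%
Meets target: No


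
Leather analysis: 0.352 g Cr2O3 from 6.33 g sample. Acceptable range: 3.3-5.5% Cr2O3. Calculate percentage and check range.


Cr2O3% = 0.352 / 6.33 x 100 = 5.56%
Acceptable range: 3.3 to 5.5%
Within range: No


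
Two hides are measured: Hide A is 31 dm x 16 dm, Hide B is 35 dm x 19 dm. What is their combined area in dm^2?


Hide A area = 31 x 16 = 496 dm^2
Hide B area = 35 x 19 = 665 dm^2
Total = 496 + 665 = 1161 dm^2


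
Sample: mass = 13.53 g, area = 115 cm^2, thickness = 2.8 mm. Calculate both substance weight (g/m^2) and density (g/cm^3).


SW = 13.53 / 115 x 10000 = 1176.5 g/m^2
Volume = 115 x 2.8 / 10 = 32.20 cm^3
Density = 13.53 / 32.20 = 0.420 g/cm^3


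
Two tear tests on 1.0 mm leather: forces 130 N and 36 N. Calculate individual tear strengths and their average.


Tear 1 = 130 / 1.0 = 130.0 N/mm
Tear 2 = 36 / 1.0 = 36.0 N/mm
Average = (130.0 + 36.0) / 2 = 83.0 N/mm


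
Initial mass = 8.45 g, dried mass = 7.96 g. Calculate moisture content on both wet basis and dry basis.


Moisture lost = 8.45 - 7.96 = 0.49 g
Wet basis MC = 0.49 / 8.45 x 100 = 5.8%
Dry basis MC = 0.49 / 7.96 x 100 = 6.2%


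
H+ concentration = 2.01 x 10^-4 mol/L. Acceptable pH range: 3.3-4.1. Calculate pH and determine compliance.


pH = 3.70
Compliant: Yes


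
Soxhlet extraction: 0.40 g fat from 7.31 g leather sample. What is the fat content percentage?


Fat content = 0.40 / 7.31 x 100
Fat = 5.5%


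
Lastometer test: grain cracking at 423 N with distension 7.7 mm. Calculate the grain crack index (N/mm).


54.9 N/mm


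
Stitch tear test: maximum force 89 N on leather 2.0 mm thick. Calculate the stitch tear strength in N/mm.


Stitch tear strength = force / thickness
STS = 89 / 2.0 = 44.5 N/mm


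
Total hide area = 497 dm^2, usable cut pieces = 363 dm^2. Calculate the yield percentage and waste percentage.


Yield = 363 / 497 x 100 = 73.0%
Waste = 497 - 363 = 134 dm^2
Waste% = 100 - 73.0 = 27.0%


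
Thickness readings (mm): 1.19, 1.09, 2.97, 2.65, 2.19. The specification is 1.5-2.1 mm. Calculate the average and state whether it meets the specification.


Sum = 10.09
Average = 10.09 / 5 = 2.02 mm
Specification range: 1.5 to 2.1 mm
Within spec: Yes


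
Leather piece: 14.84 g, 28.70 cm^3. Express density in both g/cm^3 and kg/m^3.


Density = 14.84 / 28.70 = 0.517 g/cm^3
Convert: 0.517 x 1000 = 517 kg/m^3


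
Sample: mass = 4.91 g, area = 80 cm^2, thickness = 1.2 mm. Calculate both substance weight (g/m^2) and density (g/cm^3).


Substance weight = 613.8 g/m^2
Density = 0.511 g/cm^3


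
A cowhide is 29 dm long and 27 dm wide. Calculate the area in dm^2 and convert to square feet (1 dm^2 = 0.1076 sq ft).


Area = 29 x 27 = 783 dm^2
Conversion: 783 x 0.1076 = 84.25 sq ft


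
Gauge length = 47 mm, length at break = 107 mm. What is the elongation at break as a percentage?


127.7%

Extension = 107 - 47 = 60 mm
Elongation = 60 / 47 x 100 = 127.7%


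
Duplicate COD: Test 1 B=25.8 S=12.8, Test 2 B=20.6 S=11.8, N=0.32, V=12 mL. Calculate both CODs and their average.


COD1 = 2773.3 mg/L
COD2 = 1877.3 mg/L
Average = 2325.3 mg/L

COD1 = (25.8 - 12.8) x 0.32 x 8000 / 12 = 2773.3 mg/L
COD2 = (20.6 - 11.8) x 0.32 x 8000 / 12 = 1877.3 mg/L
Average = (2773.3 + 1877.3) / 2 = 2325.3 mg/L


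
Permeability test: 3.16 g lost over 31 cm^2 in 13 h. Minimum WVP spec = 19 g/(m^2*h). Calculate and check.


WVP = 3.16 / (31 x 13) x 10000 = 78.41 g/(m^2*h)
Minimum: 19 g/(m^2*h)
Meets spec: Yes


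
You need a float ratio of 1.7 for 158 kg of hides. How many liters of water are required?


Water = hide weight x target ratio
Water = 158 x 1.7 = 268.6 L


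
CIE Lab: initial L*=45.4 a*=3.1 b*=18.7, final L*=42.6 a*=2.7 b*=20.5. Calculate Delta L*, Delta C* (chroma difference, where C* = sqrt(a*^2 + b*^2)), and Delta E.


Delta L* = 42.6 - 45.4 = -2.8
C1* = sqrt((3.1)^2 + (18.7)^2) = 18.955
C2* = sqrt((2.7)^2 + (20.5)^2) = 20.677
Delta C* = 20.677 - 18.955 = 1.72
Delta E = sqrt((-2.8)^2 + (-0.4)^2 + (1.8)^2) = 3.35


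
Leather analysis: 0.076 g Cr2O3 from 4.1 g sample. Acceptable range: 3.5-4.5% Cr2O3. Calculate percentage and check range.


Cr2O3 = 1.85%
Within range: No


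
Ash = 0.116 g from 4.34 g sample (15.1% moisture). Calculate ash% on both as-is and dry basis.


As-is ash = 2.67%
Dry-basis ash = 3.15%


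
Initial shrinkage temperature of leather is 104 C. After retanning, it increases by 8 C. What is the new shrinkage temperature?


112 C

New Ts = 104 + 8 = 112 C


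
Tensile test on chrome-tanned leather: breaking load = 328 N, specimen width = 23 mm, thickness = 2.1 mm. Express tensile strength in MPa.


6.79 MPa

Cross-section = 23 x 2.1 = 48.3 mm^2
TS = 328 / 48.3 = 6.79 MPa
(1 N/mm^2 = 1 MPa)


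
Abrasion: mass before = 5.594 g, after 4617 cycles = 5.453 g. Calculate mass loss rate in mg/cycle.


0.031 mg/cycle

Mass loss = 5.594 - 5.453 = 0.141 g
Rate = 0.141 / 4617 x 1000 = 0.031 mg/cycle


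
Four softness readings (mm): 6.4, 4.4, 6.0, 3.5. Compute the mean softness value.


Sum = 6.4 + 4.4 + 6.0 + 3.5
Mean = 20.3 / 4 = 5.08 mm


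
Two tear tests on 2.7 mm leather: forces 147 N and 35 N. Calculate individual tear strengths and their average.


Tear 1 = 54.4 N/mm
Tear 2 = 13.0 N/mm
Average = 33.7 N/mm


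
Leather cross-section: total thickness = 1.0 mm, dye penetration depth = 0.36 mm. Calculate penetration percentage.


36.0%


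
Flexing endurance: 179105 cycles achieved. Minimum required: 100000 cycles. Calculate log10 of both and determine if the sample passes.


Achieved: log10 = 5.25
Required: log10 = 5.00
Passes: Yes

log10(179105) = 5.25
log10(100000) = 5.00
Passes: Yes


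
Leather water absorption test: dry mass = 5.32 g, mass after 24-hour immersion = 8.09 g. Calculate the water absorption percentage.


Water absorbed = 8.09 - 5.32 = 2.77 g
WA% = 2.77 / 5.32 x 100 = 52.1%


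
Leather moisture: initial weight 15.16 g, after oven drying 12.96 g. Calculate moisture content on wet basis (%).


14.5%

Moisture = 15.16 - 12.96 = 2.20 g
MC = 2.20 / 15.16 x 100 = 14.5%


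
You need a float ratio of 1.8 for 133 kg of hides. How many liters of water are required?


239.4 L

Water = hide weight x target ratio
Water = 133 x 1.8 = 239.4 L


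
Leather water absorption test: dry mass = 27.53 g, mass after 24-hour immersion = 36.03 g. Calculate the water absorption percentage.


Water absorbed = 36.03 - 27.53 = 8.50 g
WA% = 8.50 / 27.53 x 100 = 30.9%


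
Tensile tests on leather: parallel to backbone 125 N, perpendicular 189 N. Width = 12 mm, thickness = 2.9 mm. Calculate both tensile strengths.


Parallel = 3.59 N/mm^2
Perpendicular = 5.43 N/mm^2

Area = 12 x 2.9 = 34.8 mm^2
TS (parallel) = 125 / 34.8 = 3.59 N/mm^2
TS (perpendicular) = 189 / 34.8 = 5.43 N/mm^2


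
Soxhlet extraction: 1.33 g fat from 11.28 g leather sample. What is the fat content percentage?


11.8%

Fat content = 1.33 / 11.28 x 100
Fat = 11.8%


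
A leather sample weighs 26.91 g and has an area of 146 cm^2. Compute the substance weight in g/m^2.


1843.2 g/m^2

Substance weight = mass / area x 10000
SW = 26.91 / 146 x 10000
SW = 1843.2 g/m^2


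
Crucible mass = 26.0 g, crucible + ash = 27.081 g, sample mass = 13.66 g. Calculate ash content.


Ash mass = 1.081 g
Ash content = 7.91%


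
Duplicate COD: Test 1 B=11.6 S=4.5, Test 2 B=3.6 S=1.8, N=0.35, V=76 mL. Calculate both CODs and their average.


COD1 = 261.6 mg/L
COD2 = 66.3 mg/L
Average = 164.0 mg/L


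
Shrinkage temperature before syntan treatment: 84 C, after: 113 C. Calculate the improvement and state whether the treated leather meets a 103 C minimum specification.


Improvement = 29 C
Meets 103 C spec: Yes


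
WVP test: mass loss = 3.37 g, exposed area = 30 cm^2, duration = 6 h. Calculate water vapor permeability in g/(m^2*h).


187.22 g/(m^2*h)


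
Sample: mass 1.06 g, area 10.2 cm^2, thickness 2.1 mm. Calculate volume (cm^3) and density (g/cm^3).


Volume = 2.142 cm^3
Density = 0.495 g/cm^3

Thickness in cm = 2.1 / 10 = 0.21 cm
Volume = 10.2 x 0.21 = 2.142 cm^3
Density = 1.06 / 2.142 = 0.495 g/cm^3


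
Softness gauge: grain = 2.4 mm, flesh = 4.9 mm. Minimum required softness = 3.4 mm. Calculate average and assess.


Average softness = 3.65 mm
Meets requirement: Yes


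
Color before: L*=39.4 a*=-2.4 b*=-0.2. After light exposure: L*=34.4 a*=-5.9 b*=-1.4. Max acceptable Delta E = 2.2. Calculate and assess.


Delta E = 6.22
Passes: No

dL = -5.0, da = -3.5, db = -1.2
dE = sqrt((-5.0)^2 + (-3.5)^2 + (-1.2)^2) = 6.22
Max = 2.2
Passes: No


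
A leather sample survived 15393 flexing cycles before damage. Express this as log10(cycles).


4.19


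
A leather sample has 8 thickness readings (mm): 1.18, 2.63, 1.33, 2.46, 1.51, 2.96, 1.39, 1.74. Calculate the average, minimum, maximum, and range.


Average = 1.90 mm
Min = 1.18 mm
Max = 2.96 mm
Range = 1.78 mm


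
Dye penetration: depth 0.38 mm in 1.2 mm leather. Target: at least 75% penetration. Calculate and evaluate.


Penetration = 0.38 / 1.2 x 100 = 31.7%
Target: 75%
Meets target: No


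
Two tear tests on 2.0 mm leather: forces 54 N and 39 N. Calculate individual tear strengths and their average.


Tear 1 = 27.0 N/mm
Tear 2 = 19.5 N/mm
Average = 23.3 N/mm


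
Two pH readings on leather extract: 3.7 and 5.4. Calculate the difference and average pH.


Difference = 1.7
Average pH = 4.55

Difference = |3.7 - 5.4| = 1.7
Average = (3.7 + 5.4) / 2 = 4.55


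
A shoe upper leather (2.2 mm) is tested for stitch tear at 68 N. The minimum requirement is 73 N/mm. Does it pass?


STS = 68 / 2.2 = 30.9 N/mm
Minimum required: 73 N/mm
Passes: No


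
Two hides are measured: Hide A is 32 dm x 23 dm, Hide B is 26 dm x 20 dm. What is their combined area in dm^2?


1256 dm^2


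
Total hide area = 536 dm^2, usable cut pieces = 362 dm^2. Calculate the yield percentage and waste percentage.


Yield = 67.5%
Waste = 32.5%

Yield = 362 / 536 x 100 = 67.5%
Waste = 536 - 362 = 174 dm^2
Waste% = 100 - 67.5 = 32.5%


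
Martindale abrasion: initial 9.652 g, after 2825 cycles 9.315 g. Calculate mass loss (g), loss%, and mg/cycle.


Mass loss = 0.337 g
Loss = 3.49%
Rate = 0.119 mg/cycle


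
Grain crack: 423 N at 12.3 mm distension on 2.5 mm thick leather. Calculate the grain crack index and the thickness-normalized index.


Crack index = 34.4 N/mm
Normalized index = 13.8 N/mm per mm

Crack index = 423 / 12.3 = 34.4 N/mm
Normalized = 34.4 / 2.5 = 13.8 N/mm per mm


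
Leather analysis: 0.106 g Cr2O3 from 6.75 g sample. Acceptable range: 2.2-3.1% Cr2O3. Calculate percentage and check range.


Cr2O3 = 1.57%
Within range: No


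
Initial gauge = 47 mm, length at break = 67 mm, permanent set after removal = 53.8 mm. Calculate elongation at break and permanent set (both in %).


Elongation at break = 42.6%
Permanent set = 14.5%

Elongation at break = (67 - 47) / 47 x 100 = 42.6%
Permanent set = (53.8 - 47) / 47 x 100 = 14.5%


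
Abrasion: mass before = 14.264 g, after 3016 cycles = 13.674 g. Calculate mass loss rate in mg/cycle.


Mass loss = 14.264 - 13.674 = 0.590 g
Rate = 0.590 / 3016 x 1000 = 0.196 mg/cycle


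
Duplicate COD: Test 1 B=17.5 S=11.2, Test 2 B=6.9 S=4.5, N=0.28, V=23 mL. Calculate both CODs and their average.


COD1 = 613.6 mg/L
COD2 = 233.7 mg/L
Average = 423.7 mg/L


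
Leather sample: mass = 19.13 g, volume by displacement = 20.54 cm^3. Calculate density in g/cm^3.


Density = mass / volume
Density = 19.13 / 20.54 = 0.931 g/cm^3


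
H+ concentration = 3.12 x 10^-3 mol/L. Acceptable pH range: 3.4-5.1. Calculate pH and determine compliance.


pH = 2.51
Compliant: No

pH = -log10(3.12 x 10^-3) = 2.51
Range: 3.4 to 5.1
Compliant: No


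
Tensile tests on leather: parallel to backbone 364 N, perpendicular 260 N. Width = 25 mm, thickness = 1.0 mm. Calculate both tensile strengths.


Parallel = 14.56 N/mm^2
Perpendicular = 10.40 N/mm^2


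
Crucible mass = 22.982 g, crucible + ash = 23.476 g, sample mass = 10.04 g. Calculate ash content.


Ash mass = 23.476 - 22.982 = 0.494 g
Ash% = 0.494 / 10.04 x 100 = 4.92%


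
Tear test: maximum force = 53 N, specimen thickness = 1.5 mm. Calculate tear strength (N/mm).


35.3 N/mm

Tear strength = force / thickness
Tear = 53 / 1.5 = 35.3 N/mm


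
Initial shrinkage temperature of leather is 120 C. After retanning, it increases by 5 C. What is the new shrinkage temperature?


New Ts = 120 + 5 = 125 C


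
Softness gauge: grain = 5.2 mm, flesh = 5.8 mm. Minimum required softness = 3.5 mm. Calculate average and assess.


Average = (5.2 + 5.8) / 2 = 5.50 mm
Minimum = 3.5 mm
Meets requirement: Yes


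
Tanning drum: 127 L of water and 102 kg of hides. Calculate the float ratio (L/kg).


Float ratio = water / hide weight
Ratio = 127 / 102 = 1.2


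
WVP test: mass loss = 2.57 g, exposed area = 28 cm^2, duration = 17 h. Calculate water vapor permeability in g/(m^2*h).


53.99 g/(m^2*h)

WVP = mass_loss / (area x time) x 10000
WVP = 2.57 / (28 x 17) x 10000
WVP = 2.57 / 476 x 10000 = 53.99 g/(m^2*h)


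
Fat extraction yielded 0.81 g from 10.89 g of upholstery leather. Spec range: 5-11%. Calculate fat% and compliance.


Fat% = 0.81 / 10.89 x 100 = 7.4%
Spec range: 5-11%
Compliant: Yes


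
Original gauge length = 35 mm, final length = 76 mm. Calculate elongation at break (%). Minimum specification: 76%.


Elongation = 117.1%
Meets spec: Yes

Extension = 76 - 35 = 41 mm
Elongation = 41 / 35 x 100 = 117.1%
Minimum required: 76%
Meets specification: Yes


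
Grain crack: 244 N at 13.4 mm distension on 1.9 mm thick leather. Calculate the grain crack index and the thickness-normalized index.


Crack index = 244 / 13.4 = 18.2 N/mm
Normalized = 18.2 / 1.9 = 9.6 N/mm per mm


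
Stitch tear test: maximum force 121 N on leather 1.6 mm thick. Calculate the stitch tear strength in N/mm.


Stitch tear strength = force / thickness
STS = 121 / 1.6 = 75.6 N/mm


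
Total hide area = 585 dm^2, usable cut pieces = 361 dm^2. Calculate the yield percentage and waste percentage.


Yield = 61.7%
Waste = 38.3%

Yield = 361 / 585 x 100 = 61.7%
Waste = 585 - 361 = 224 dm^2
Waste% = 100 - 61.7 = 38.3%


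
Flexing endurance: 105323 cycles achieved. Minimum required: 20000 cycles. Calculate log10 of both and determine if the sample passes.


log10(105323) = 5.02
log10(20000) = 4.30
Passes: Yes


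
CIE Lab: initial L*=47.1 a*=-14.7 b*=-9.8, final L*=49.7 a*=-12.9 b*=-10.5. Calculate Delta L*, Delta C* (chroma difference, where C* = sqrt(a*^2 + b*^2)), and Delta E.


Delta L* = 49.7 - 47.1 = 2.6
C1* = sqrt((-14.7)^2 + (-9.8)^2) = 17.667
C2* = sqrt((-12.9)^2 + (-10.5)^2) = 16.633
Delta C* = 16.633 - 17.667 = -1.03
Delta E = sqrt((2.6)^2 + (1.8)^2 + (-0.7)^2) = 3.24


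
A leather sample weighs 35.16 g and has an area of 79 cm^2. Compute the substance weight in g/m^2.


4450.6 g/m^2

Substance weight = mass / area x 10000
SW = 35.16 / 79 x 10000
SW = 4450.6 g/m^2


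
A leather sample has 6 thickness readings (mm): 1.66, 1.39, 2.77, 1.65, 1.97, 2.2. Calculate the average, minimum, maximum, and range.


Sum = 11.64
Average = 11.64 / 6 = 1.94 mm
Minimum = 1.39 mm
Maximum = 2.77 mm
Range = 2.77 - 1.39 = 1.38 mm


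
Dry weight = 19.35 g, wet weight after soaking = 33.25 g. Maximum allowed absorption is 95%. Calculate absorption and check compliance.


Absorption = 71.8%
Compliant: Yes

WA = (33.25 - 19.35) / 19.35 x 100 = 71.8%
Maximum allowed: 95%
Compliant: Yes


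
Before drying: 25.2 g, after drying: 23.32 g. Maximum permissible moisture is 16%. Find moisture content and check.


Moisture content = 7.5%
Acceptable: Yes

MC = (25.2 - 23.32) / 25.2 x 100 = 7.5%
Maximum: 16%
Acceptable: Yes


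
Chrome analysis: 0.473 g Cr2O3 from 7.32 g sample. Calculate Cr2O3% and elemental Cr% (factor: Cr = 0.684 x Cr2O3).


Cr2O3% = 0.473 / 7.32 x 100 = 6.46%
Cr% = 6.46 x 0.684 = 4.42%


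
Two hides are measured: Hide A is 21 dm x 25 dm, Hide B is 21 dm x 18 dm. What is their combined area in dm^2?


903 dm^2

Hide A area = 21 x 25 = 525 dm^2
Hide B area = 21 x 18 = 378 dm^2
Total = 525 + 378 = 903 dm^2


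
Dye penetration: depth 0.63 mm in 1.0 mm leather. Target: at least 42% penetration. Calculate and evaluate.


Penetration = 63.0%
Meets target: Yes

Penetration = 0.63 / 1.0 x 100 = 63.0%
Target: 42%
Meets target: Yes


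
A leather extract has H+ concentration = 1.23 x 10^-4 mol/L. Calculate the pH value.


pH = 3.91

pH = -log10[H+]
pH = -log10(1.23 x 10^-4) = 3.91


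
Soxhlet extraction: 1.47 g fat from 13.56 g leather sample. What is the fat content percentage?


10.8%

Fat content = 1.47 / 13.56 x 100
Fat = 10.8%


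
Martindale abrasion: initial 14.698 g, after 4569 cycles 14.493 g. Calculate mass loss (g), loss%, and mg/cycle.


Loss = 14.698 - 14.493 = 0.205 g
Loss% = 0.205 / 14.698 x 100 = 1.39%
Rate = 0.205 / 4569 x 1000 = 0.045 mg/cycle


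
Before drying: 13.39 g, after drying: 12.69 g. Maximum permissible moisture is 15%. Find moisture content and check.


MC = (13.39 - 12.69) / 13.39 x 100 = 5.2%
Maximum: 15%
Acceptable: Yes


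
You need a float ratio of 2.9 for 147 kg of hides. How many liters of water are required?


Water = hide weight x target ratio
Water = 147 x 2.9 = 426.3 L


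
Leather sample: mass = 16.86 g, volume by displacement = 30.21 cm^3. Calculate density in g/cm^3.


0.558 g/cm^3


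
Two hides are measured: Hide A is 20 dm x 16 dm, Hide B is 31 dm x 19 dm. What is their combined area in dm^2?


Hide A area = 20 x 16 = 320 dm^2
Hide B area = 31 x 19 = 589 dm^2
Total = 320 + 589 = 909 dm^2


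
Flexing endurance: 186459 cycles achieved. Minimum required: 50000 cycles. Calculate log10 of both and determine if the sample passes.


log10(186459) = 5.27
log10(50000) = 4.70
Passes: Yes


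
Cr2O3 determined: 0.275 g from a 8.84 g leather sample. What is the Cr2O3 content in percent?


Cr2O3% = 0.275 / 8.84 x 100
Cr2O3% = 3.11%


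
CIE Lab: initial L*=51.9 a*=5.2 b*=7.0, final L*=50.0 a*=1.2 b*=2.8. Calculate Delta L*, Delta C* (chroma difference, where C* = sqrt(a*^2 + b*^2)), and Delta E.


Delta L* = -1.9
Delta C* = -5.67
Delta E = 6.10


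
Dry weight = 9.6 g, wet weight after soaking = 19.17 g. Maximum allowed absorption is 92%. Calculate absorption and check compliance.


Absorption = 99.7%
Compliant: No


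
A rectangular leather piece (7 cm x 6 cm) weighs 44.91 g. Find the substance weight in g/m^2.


10692.9 g/m^2

Area = 7 x 6 = 42 cm^2
SW = 44.91 / 42 x 10000 = 10692.9 g/m^2


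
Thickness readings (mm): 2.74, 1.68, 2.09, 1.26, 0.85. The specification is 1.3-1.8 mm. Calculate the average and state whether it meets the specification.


Average = 1.72 mm
Within specification: Yes


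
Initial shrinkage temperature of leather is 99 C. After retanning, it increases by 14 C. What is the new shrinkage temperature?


113 C


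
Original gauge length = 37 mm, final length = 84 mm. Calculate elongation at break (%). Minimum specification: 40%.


Extension = 84 - 37 = 47 mm
Elongation = 47 / 37 x 100 = 127.0%
Minimum required: 40%
Meets specification: Yes


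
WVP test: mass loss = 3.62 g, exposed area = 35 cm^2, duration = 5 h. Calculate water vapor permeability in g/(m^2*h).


WVP = mass_loss / (area x time) x 10000
WVP = 3.62 / (35 x 5) x 10000
WVP = 3.62 / 175 x 10000 = 206.86 g/(m^2*h)


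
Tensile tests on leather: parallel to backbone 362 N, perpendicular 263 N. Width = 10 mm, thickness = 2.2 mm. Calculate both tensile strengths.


Area = 10 x 2.2 = 22.0 mm^2
TS (parallel) = 362 / 22.0 = 16.45 N/mm^2
TS (perpendicular) = 263 / 22.0 = 11.95 N/mm^2


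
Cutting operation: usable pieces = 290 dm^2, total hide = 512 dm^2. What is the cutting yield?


56.6%

Yield = usable / total x 100
Yield = 290 / 512 x 100 = 56.6%


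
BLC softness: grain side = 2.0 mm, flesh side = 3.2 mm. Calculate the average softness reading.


Average = (2.0 + 3.2) / 2
Average = 2.60 mm


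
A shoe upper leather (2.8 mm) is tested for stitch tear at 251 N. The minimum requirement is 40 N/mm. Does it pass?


STS = 251 / 2.8 = 89.6 N/mm
Minimum required: 40 N/mm
Passes: Yes


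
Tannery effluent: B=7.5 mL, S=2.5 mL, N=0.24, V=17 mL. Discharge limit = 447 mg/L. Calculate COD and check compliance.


COD = (7.5 - 2.5) x 0.24 x 8000 / 17 = 564.7 mg/L
Limit: 447 mg/L
Compliant: No


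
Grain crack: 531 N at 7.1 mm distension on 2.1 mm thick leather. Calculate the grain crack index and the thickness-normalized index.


Crack index = 531 / 7.1 = 74.8 N/mm
Normalized = 74.8 / 2.1 = 35.6 N/mm per mm


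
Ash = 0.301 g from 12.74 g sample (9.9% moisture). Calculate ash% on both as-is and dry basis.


As-is ash% = 0.301 / 12.74 x 100 = 2.36%
Dry mass = 12.74 x (100 - 9.9) / 100 = 11.47874 g
Dry-basis ash% = 0.301 / 11.47874 x 100 = 2.62%


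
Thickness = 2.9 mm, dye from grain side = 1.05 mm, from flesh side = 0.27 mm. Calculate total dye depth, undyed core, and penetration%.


Total dyed = 1.05 + 0.27 = 1.32 mm
Undyed core = 2.9 - 1.32 = 1.58 mm
Penetration = 1.32 / 2.9 x 100 = 45.5%


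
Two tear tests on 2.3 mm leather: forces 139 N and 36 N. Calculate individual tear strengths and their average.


Tear 1 = 60.4 N/mm
Tear 2 = 15.7 N/mm
Average = 38.1 N/mm


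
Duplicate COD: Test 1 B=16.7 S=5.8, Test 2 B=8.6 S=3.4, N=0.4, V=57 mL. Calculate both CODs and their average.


COD1 = (16.7 - 5.8) x 0.4 x 8000 / 57 = 611.9 mg/L
COD2 = (8.6 - 3.4) x 0.4 x 8000 / 57 = 291.9 mg/L
Average = (611.9 + 291.9) / 2 = 451.9 mg/L


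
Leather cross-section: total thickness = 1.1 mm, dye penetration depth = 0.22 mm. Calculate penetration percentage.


Penetration% = 0.22 / 1.1 x 100
Penetration = 20.0%


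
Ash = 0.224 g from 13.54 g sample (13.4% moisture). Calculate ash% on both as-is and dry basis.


As-is ash = 1.65%
Dry-basis ash = 1.91%

As-is ash% = 0.224 / 13.54 x 100 = 1.65%
Dry mass = 13.54 x (100 - 13.4) / 100 = 11.72564 g
Dry-basis ash% = 0.224 / 11.72564 x 100 = 1.91%


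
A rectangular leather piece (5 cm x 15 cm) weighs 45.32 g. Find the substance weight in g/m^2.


Area = 5 x 15 = 75 cm^2
SW = 45.32 / 75 x 10000 = 6042.7 g/m^2


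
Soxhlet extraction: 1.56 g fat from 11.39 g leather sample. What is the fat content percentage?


13.7%

Fat content = 1.56 / 11.39 x 100
Fat = 13.7%


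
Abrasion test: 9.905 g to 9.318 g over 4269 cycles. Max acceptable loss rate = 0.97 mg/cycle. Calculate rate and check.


Loss = 9.905 - 9.318 = 0.587 g
Rate = 0.587 g / 4269 cycles x 1000 = 0.138 mg/cycle
Max = 0.97 mg/cycle
Passes: Yes


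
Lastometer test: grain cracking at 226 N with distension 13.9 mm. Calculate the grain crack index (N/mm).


Grain crack index = force / distension
Index = 226 / 13.9 = 16.3 N/mm


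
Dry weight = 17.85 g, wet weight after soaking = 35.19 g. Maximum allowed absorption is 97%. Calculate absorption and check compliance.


WA = (35.19 - 17.85) / 17.85 x 100 = 97.1%
Maximum allowed: 97%
Compliant: No


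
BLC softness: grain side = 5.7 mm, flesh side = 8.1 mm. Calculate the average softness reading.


6.90 mm


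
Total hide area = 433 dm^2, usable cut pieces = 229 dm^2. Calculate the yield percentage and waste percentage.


Yield = 229 / 433 x 100 = 52.9%
Waste = 433 - 229 = 204 dm^2
Waste% = 100 - 52.9 = 47.1%


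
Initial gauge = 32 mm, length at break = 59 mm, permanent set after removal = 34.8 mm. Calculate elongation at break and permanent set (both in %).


Elongation at break = 84.4%
Permanent set = 8.8%

Elongation at break = (59 - 32) / 32 x 100 = 84.4%
Permanent set = (34.8 - 32) / 32 x 100 = 8.8%


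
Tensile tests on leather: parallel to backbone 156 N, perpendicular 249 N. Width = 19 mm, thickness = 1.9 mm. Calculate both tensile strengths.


Parallel = 4.32 N/mm^2
Perpendicular = 6.90 N/mm^2

Area = 19 x 1.9 = 36.1 mm^2
TS (parallel) = 156 / 36.1 = 4.32 N/mm^2
TS (perpendicular) = 249 / 36.1 = 6.90 N/mm^2


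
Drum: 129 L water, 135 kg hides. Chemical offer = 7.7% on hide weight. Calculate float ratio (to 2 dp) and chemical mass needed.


Float ratio = 0.96
Chemical needed = 10.395 kg

Float ratio = 129 / 135 = 0.96
Chemical = 135 x 7.7 / 100 = 10.395 kg


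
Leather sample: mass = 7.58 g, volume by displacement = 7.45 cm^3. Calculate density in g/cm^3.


Density = mass / volume
Density = 7.58 / 7.45 = 1.017 g/cm^3


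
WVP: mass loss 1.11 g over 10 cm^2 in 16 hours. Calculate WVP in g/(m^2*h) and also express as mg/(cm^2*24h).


WVP = 1.11 / (10 x 16) x 10000 = 69.38 g/(m^2*h)
Mass loss in mg = 1.11 x 1000 = 1110 mg
Per cm^2 per 24h in mg: 1110 x 24 / (10 x 16) = 26640 / 160 = 166.50 mg/(cm^2*24h)
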